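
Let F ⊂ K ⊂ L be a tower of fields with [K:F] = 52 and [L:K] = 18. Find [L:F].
[L:F] = 936

The tower law says that for any tower of field extensions F ⊂ K ⊂ L with finite degrees, [L:F] = [L:K] · [K:F]. Here this gives [L:F] = 18 · 52 = 936.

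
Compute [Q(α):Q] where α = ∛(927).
[Q(α):Q] = 3

The minimal polynomial of α is x^3 - 927, irreducible over Q since 927 is not a perfect cube (so x^3 - 927 has no rational root). Hence [Q(α):Q] = deg(m_α) = 3.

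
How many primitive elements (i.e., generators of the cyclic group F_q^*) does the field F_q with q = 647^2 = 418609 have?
There are φ(418608) = 124416 primitive elements

F_q^* is cyclic of order q - 1 = 418608. A cyclic group of order m has exactly φ(m) generators. Here m = 418608 = 2^4 · 3^4 · 17 · 19, so the number of primitive elements is φ(418608) = 124416.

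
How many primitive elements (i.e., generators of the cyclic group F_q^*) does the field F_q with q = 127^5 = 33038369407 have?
There are φ(33038369406) = 9439534080 primitive elements

F_q^* is cyclic of order q - 1 = 33038369406. A cyclic group of order m has exactly φ(m) generators. Here m = 33038369406 = 2 · 3^2 · 7 · 262209281, so the number of primitive elements is φ(33038369406) = 9439534080.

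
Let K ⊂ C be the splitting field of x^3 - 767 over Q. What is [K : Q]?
[K : Q] = 6

The roots of x^3 - 767 are ∛767, ω∛767, ω^2∛767 where ω = e^(2πi/3) is a primitive cube root of unity, so K = Q(∛767, ω). Now [Q(∛767):Q] = 3 (since 767 is not a perfect cube, x^3 - 767 is irreducible) and [Q(ω):Q] = 2. Both 2 and 3 divide [K:Q], and [K:Q] ≤ 3·2 = 6, so [K:Q] = 6. (Equivalently: Q(∛767) ⊂ R but ω ∉ R, so [K : Q(∛767)] = 2.)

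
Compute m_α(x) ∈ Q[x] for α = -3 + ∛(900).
m_α(x) = x^3 + 9x^2 + 27x - 873

Set β = α + 3 = ∛(900), so β^3 = 900. Then (α + 3)^3 - 900 = 0, i.e. α is a root of g(x) = (x + 3)^3 - 900 = x^3 + 9x^2 + 27x - 873. Since g(x) = h(x + 3) where h(x) = x^3 - 900, and h is irreducible over Q (because 900 is not a perfect cube, so h has no rational root, and a monic cubic with no rational root is irreducible), g is also irreducible (irreducibility is preserved under the substitution x → x + 3). Hence m_α(x) = x^3 + 9x^2 + 27x - 873.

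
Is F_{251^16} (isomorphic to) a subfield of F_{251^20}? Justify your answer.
No: F_{251^16} is not a subfield of F_{251^20}

F_{p^m} embeds in F_{p^n} iff m | n. Here 16 ∤ 20 (since 20 = 1·16 + 4 with remainder 4 ≠ 0), so F_{251^16} is not a subfield of F_{251^20}. Equivalently: if it were, the tower law would give 16 = [F_{251^16}:F_251] dividing [F_{251^20}:F_251] = 20, contradiction.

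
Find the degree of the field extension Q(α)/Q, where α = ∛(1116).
[Q(α):Q] = 3

The minimal polynomial of α is x^3 - 1116, irreducible over Q since 1116 is not a perfect cube (so x^3 - 1116 has no rational root). Hence [Q(α):Q] = deg(m_α) = 3.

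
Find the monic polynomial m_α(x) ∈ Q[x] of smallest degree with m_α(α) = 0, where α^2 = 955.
m_α(x) = x^2 - 955

α satisfies α^2 - 955 = 0, so x^2 - 955 annihilates α. Since d = 955 is squarefree and ≠ 1, it is not a perfect square in Q, so x^2 - 955 has no rational root and is therefore irreducible over Q (a degree-2 polynomial over a field is irreducible iff it has no root). Hence m_α(x) = x^2 - 955.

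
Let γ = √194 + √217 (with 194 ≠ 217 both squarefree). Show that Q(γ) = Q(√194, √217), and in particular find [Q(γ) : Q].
[Q(γ) : Q] = 4 (equivalently, Q(γ) = Q(√194, √217))

Obviously Q(γ) ⊆ Q(√194, √217), and [Q(√194, √217):Q] = 4 (since 194, 217 are distinct squarefree integers > 1 with 42098 not a perfect square). To show equality we compute the minimal polynomial of γ. From γ = √194 + √217: γ^2 = 194 + 2√(42098) + 217 = 411 + 2√(42098), so γ^2 - 411 = 2√(42098); squaring, (γ^2 - 411)^2 = 4·42098, i.e. γ^4 - 822γ^2 + 168921 - 168392 = 0, i.e. γ^4 - 822γ^2 + 529 = 0. So γ is a root of x^4 - 822x^2 + 529. This polynomial is irreducible over Q: it has no rational root (each ±√194 ± √217 is irrational), and any factorization into two quadratics over Q would force √(42098) ∈ Q (pairing opposite roots) or √194, √217 ∈ Q (other pairings), all impossible. Hence [Q(γ):Q] = 4 = [Q(√194, √217):Q], so Q(γ) = Q(√194, √217).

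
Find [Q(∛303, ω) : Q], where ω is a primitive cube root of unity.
[Q(∛303, ω) : Q] = 6

[Q(∛303):Q] = 3 (min poly x^3 - 303, irreducible since 303 is not a perfect cube). [Q(ω):Q] = 2 (min poly x^2 + x + 1). Since Q(∛303) ⊂ R and ω ∉ R, we have ω ∉ Q(∛303), so x^2 + x + 1 remains irreducible over Q(∛303) and [Q(∛303, ω) : Q(∛303)] = 2. By the tower law, [Q(∛303, ω) : Q] = 3 · 2 = 6. (In fact Q(∛303, ω) is the splitting field of x^3 - 303 over Q.)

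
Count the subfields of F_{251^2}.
F_{251^2} has 2 subfields

The subfields of F_{p^n} are exactly the fields F_{p^d} for d | n (each is the fixed field of the unique index-d subgroup of Gal(F_{p^n}/F_p) ≅ Z/nZ). The divisors of n = 2 are {1, 2}, giving 2 subfields: F_{251^1}, F_{251^2}.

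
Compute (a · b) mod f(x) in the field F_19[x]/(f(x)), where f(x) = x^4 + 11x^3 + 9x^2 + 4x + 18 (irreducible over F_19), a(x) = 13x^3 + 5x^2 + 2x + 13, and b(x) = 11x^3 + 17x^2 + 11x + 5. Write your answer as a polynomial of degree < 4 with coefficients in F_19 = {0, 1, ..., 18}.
a · b ≡ 8x^3 + 16x^2 + 10x + 14 (mod f(x))

Multiply in F_19[x]: a(x)·b(x) = (13x^3 + 5x^2 + 2x + 13)·(11x^3 + 17x^2 + 11x + 5) = 10x^6 + 10x^5 + 3x^4 + 12x^3 + 2x^2 + x + 8. This has degree ≥ 4, so divide by f(x) over F_19: 10x^6 + 10x^5 + 3x^4 + 12x^3 + 2x^2 + x + 8 = (10x^2 + 14x + 6)·(x^4 + 11x^3 + 9x^2 + 4x + 18) + (8x^3 + 16x^2 + 10x + 14). Hence a·b ≡ 8x^3 + 16x^2 + 10x + 14 (mod f). (F_19[x]/(f) is a field with 19^4 = 130321 elements since f is irreducible of degree 4.)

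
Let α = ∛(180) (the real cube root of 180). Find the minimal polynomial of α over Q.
m_α(x) = x^3 - 180

α satisfies α^3 = 180, so x^3 - 180 annihilates α. By the rational root test, a rational root p/q (in lowest terms) of x^3 - 180 would satisfy p^3 = 180 q^3, forcing q = 1 and p^3 = 180; but 180 is not a perfect cube, contradiction. A monic cubic over Q with no rational root is irreducible (any nontrivial factorization would include a linear factor). Hence x^3 - 180 is the minimal polynomial of α, and in particular [Q(α):Q] = 3.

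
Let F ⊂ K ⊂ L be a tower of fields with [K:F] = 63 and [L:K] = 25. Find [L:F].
[L:F] = 1575

The tower law says that for any tower of field extensions F ⊂ K ⊂ L with finite degrees, [L:F] = [L:K] · [K:F]. Here this gives [L:F] = 25 · 63 = 1575.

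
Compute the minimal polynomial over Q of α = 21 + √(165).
m_α(x) = x^2 - 42x + 276

From α - 21 = √(165), squaring gives (α - 21)^2 = 165, i.e. α^2 - 42α + 441 = 165, so α^2 - 42α + 276 = 0. The discriminant of x^2 - 42x + 276 is (-42)^2 - 4·(276) = 1764 - 1104 = 660, and 4·(165) is not a perfect square in Q since 165 is squarefree and ≠ 1. Hence x^2 - 42x + 276 is irreducible over Q and is the minimal polynomial of α.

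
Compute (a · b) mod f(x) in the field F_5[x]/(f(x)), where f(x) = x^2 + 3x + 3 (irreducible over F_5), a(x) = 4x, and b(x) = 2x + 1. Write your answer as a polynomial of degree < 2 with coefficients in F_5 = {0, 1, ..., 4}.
a · b ≡ 1 (mod f(x))

Multiply in F_5[x]: a(x)·b(x) = (4x)·(2x + 1) = 3x^2 + 4x. This has degree ≥ 2, so divide by f(x) over F_5: 3x^2 + 4x = (3)·(x^2 + 3x + 3) + (1). Hence a·b ≡ 1 (mod f). (F_5[x]/(f) is a field with 5^2 = 25 elements since f is irreducible of degree 2.)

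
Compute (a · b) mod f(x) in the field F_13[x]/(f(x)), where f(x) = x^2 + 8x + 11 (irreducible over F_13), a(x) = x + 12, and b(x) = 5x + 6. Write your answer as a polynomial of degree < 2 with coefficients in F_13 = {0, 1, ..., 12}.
a · b ≡ 4 (mod f(x))

Multiply in F_13[x]: a(x)·b(x) = (x + 12)·(5x + 6) = 5x^2 + x + 7. This has degree ≥ 2, so divide by f(x) over F_13: 5x^2 + x + 7 = (5)·(x^2 + 8x + 11) + (4). Hence a·b ≡ 4 (mod f). (F_13[x]/(f) is a field with 13^2 = 169 elements since f is irreducible of degree 2.)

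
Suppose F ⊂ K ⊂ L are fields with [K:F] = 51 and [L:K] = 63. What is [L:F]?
[L:F] = 3213

The tower law says that for any tower of field extensions F ⊂ K ⊂ L with finite degrees, [L:F] = [L:K] · [K:F]. Here this gives [L:F] = 63 · 51 = 3213.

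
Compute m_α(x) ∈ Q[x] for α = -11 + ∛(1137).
m_α(x) = x^3 + 33x^2 + 363x + 194

Set β = α + 11 = ∛(1137), so β^3 = 1137. Then (α + 11)^3 - 1137 = 0, i.e. α is a root of g(x) = (x + 11)^3 - 1137 = x^3 + 33x^2 + 363x + 194. Since g(x) = h(x + 11) where h(x) = x^3 - 1137, and h is irreducible over Q (because 1137 is not a perfect cube, so h has no rational root, and a monic cubic with no rational root is irreducible), g is also irreducible (irreducibility is preserved under the substitution x → x + 11). Hence m_α(x) = x^3 + 33x^2 + 363x + 194.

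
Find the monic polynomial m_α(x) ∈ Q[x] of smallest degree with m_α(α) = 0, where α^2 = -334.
m_α(x) = x^2 + 334

α satisfies α^2 + 334 = 0, so x^2 + 334 annihilates α. Since d = -334 is squarefree and ≠ 1, it is not a perfect square in Q, so x^2 + 334 has no rational root and is therefore irreducible over Q (a degree-2 polynomial over a field is irreducible iff it has no root). Hence m_α(x) = x^2 + 334.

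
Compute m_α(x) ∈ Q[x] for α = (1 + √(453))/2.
m_α(x) = x^2 - x - 113

From 2α - 1 = √(453), squaring gives (2α - 1)^2 = 453, i.e. 4α^2 - 4α + 1 = 453, so α^2 - α + (1 - 453)/4 = 0. Since 453 ≡ 1 (mod 4), (1 - 453)/4 = -113 ∈ Z. The polynomial x^2 - x - 113 has discriminant 1 - 4·(-113) = 453, which is not a perfect square in Q (d = 453 is squarefree and ≠ 1), so x^2 - x - 113 is irreducible over Q. It is the minimal polynomial of α.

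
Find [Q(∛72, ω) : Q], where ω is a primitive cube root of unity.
[Q(∛72, ω) : Q] = 6

[Q(∛72):Q] = 3 (min poly x^3 - 72, irreducible since 72 is not a perfect cube). [Q(ω):Q] = 2 (min poly x^2 + x + 1). Since Q(∛72) ⊂ R and ω ∉ R, we have ω ∉ Q(∛72), so x^2 + x + 1 remains irreducible over Q(∛72) and [Q(∛72, ω) : Q(∛72)] = 2. By the tower law, [Q(∛72, ω) : Q] = 3 · 2 = 6. (In fact Q(∛72, ω) is the splitting field of x^3 - 72 over Q.)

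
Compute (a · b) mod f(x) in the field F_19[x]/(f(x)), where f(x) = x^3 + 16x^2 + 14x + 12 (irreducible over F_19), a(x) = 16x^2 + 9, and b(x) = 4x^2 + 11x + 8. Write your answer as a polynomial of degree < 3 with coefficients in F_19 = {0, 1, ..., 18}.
a · b ≡ 11x^2 + 12x + 7 (mod f(x))

Multiply in F_19[x]: a(x)·b(x) = (16x^2 + 9)·(4x^2 + 11x + 8) = 7x^4 + 5x^3 + 12x^2 + 4x + 15. This has degree ≥ 3, so divide by f(x) over F_19: 7x^4 + 5x^3 + 12x^2 + 4x + 15 = (7x + 7)·(x^3 + 16x^2 + 14x + 12) + (11x^2 + 12x + 7). Hence a·b ≡ 11x^2 + 12x + 7 (mod f). (F_19[x]/(f) is a field with 19^3 = 6859 elements since f is irreducible of degree 3.)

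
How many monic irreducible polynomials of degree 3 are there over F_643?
There are 88615688 monic irreducible polynomials of degree 3 over F_643

Each element of F_{643^3} that lies in no proper subfield is a root of exactly one monic irreducible of degree 3 over F_643, and each such polynomial has 3 distinct roots in F_{643^3}. By Möbius inversion the count is N_643(3) = (1/3) Σ_{d|3} μ(3/d) · 643^d = (1/3)(μ(3)·643^1 + μ(1)·643^3) = 265847064/3 = 88615688.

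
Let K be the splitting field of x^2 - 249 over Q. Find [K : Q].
[K : Q] = 2

f(x) = x^2 - 249 factors as (x - √249)(x + √249). The splitting field is K = Q(√249). Since 249 is squarefree and > 1, it is not a perfect square, so x^2 - 249 is irreducible over Q and [Q(√249) : Q] = 2. Hence [K : Q] = 2.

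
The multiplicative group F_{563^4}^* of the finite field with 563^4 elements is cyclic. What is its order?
|F_{563^4}^*| = 100469346960

F_{563^4} has 563^4 = 100469346961 elements; its multiplicative group consists of all nonzero elements, so |F_{563^4}^*| = 100469346961 - 1 = 100469346960. (It is cyclic since any finite subgroup of the multiplicative group of a field is cyclic.)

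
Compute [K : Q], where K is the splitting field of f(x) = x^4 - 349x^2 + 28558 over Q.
[K : Q] = 4

Solving the quadratic in x^2: x^2 = (349 ± √(349^2 - 4·28558))/2 = (349 ± √7569)/2 = (349 ± 87)/2, giving x^2 = 218 or x^2 = 131. So f(x) = (x^2 - 218)(x^2 - 131) and the roots of f are ±√218, ±√131. Hence the splitting field is K = Q(√218, √131). Since 218 and 131 are distinct squarefree integers > 1, their product 28558 is not a perfect square, so √131 ∉ Q(√218). By the tower law [K:Q] = [Q(√218,√131):Q(√218)] · [Q(√218):Q] = 2 · 2 = 4.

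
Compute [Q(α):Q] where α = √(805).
[Q(α):Q] = 2

[Q(α):Q] equals the degree of the minimal polynomial of α. Here α^2 = 805 and x^2 - 805 is irreducible (d = 805 is squarefree, ≠ 1, hence not a square), so deg(m_α) = 2. Thus [Q(α):Q] = 2.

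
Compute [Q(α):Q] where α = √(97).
[Q(α):Q] = 2

[Q(α):Q] equals the degree of the minimal polynomial of α. Here α^2 = 97 and x^2 - 97 is irreducible (d = 97 is squarefree, ≠ 1, hence not a square), so deg(m_α) = 2. Thus [Q(α):Q] = 2.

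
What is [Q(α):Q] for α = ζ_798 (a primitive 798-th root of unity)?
[Q(α):Q] = 216

The minimal polynomial of ζ_798 over Q is the 798-th cyclotomic polynomial Φ_798(x), which is irreducible over Q and has degree φ(798) = 216. Hence [Q(α):Q] = φ(798) = 216.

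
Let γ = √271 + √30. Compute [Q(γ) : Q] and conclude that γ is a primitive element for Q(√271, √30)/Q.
[Q(γ) : Q] = 4 (equivalently, Q(γ) = Q(√271, √30))

Obviously Q(γ) ⊆ Q(√271, √30), and [Q(√271, √30):Q] = 4 (since 271, 30 are distinct squarefree integers > 1 with 8130 not a perfect square). To show equality we compute the minimal polynomial of γ. From γ = √271 + √30: γ^2 = 271 + 2√(8130) + 30 = 301 + 2√(8130), so γ^2 - 301 = 2√(8130); squaring, (γ^2 - 301)^2 = 4·8130, i.e. γ^4 - 602γ^2 + 90601 - 32520 = 0, i.e. γ^4 - 602γ^2 + 58081 = 0. So γ is a root of x^4 - 602x^2 + 58081. This polynomial is irreducible over Q: it has no rational root (each ±√271 ± √30 is irrational), and any factorization into two quadratics over Q would force √(8130) ∈ Q (pairing opposite roots) or √271, √30 ∈ Q (other pairings), all impossible. Hence [Q(γ):Q] = 4 = [Q(√271, √30):Q], so Q(γ) = Q(√271, √30).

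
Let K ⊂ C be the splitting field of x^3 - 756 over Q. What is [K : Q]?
[K : Q] = 6

The roots of x^3 - 756 are ∛756, ω∛756, ω^2∛756 where ω = e^(2πi/3) is a primitive cube root of unity, so K = Q(∛756, ω). Now [Q(∛756):Q] = 3 (since 756 is not a perfect cube, x^3 - 756 is irreducible) and [Q(ω):Q] = 2. Both 2 and 3 divide [K:Q], and [K:Q] ≤ 3·2 = 6, so [K:Q] = 6. (Equivalently: Q(∛756) ⊂ R but ω ∉ R, so [K : Q(∛756)] = 2.)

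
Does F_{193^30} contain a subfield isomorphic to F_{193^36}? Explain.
No: F_{193^36} is not a subfield of F_{193^30}

F_{p^m} embeds in F_{p^n} iff m | n. Here 36 ∤ 30 (since 30 = 0·36 + 30 with remainder 30 ≠ 0), so F_{193^36} is not a subfield of F_{193^30}. Equivalently: if it were, the tower law would give 36 = [F_{193^36}:F_193] dividing [F_{193^30}:F_193] = 30, contradiction.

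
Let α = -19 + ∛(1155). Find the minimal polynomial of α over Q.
m_α(x) = x^3 + 57x^2 + 1083x + 5704

Set β = α + 19 = ∛(1155), so β^3 = 1155. Then (α + 19)^3 - 1155 = 0, i.e. α is a root of g(x) = (x + 19)^3 - 1155 = x^3 + 57x^2 + 1083x + 5704. Since g(x) = h(x + 19) where h(x) = x^3 - 1155, and h is irreducible over Q (because 1155 is not a perfect cube, so h has no rational root, and a monic cubic with no rational root is irreducible), g is also irreducible (irreducibility is preserved under the substitution x → x + 19). Hence m_α(x) = x^3 + 57x^2 + 1083x + 5704.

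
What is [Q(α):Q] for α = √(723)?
[Q(α):Q] = 2

[Q(α):Q] equals the degree of the minimal polynomial of α. Here α^2 = 723 and x^2 - 723 is irreducible (d = 723 is squarefree, ≠ 1, hence not a square), so deg(m_α) = 2. Thus [Q(α):Q] = 2.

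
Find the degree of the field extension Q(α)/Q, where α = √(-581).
[Q(α):Q] = 2

[Q(α):Q] equals the degree of the minimal polynomial of α. Here α^2 = -581 and x^2 + 581 is irreducible (d = -581 is squarefree, ≠ 1, hence not a square), so deg(m_α) = 2. Thus [Q(α):Q] = 2.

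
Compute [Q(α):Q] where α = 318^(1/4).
[Q(α):Q] = 4

α is a root of x^4 - 318. By Eisenstein's criterion at the prime p = 2 (which divides the constant term 318 but p^2 = 4 does not, since 318 is squarefree), x^4 - 318 is irreducible over Q. Hence [Q(α):Q] = 4.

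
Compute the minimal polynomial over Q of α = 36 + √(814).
m_α(x) = x^2 - 72x + 482

From α - 36 = √(814), squaring gives (α - 36)^2 = 814, i.e. α^2 - 72α + 1296 = 814, so α^2 - 72α + 482 = 0. The discriminant of x^2 - 72x + 482 is (-72)^2 - 4·(482) = 5184 - 1928 = 3256, and 4·(814) is not a perfect square in Q since 814 is squarefree and ≠ 1. Hence x^2 - 72x + 482 is irreducible over Q and is the minimal polynomial of α.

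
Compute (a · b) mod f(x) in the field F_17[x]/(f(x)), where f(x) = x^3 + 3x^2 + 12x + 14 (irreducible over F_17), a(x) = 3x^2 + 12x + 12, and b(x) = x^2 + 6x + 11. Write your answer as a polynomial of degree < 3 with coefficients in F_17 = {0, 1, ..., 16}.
a · b ≡ x^2 + 12x + 8 (mod f(x))

Multiply in F_17[x]: a(x)·b(x) = (3x^2 + 12x + 12)·(x^2 + 6x + 11) = 3x^4 + 13x^3 + 15x^2 + 13. This has degree ≥ 3, so divide by f(x) over F_17: 3x^4 + 13x^3 + 15x^2 + 13 = (3x + 4)·(x^3 + 3x^2 + 12x + 14) + (x^2 + 12x + 8). Hence a·b ≡ x^2 + 12x + 8 (mod f). (F_17[x]/(f) is a field with 17^3 = 4913 elements since f is irreducible of degree 3.)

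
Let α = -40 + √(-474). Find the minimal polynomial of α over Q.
m_α(x) = x^2 + 80x + 2074

From α + 40 = √(-474), squaring gives (α + 40)^2 = -474, i.e. α^2 + 80α + 1600 = -474, so α^2 + 80α + 2074 = 0. The discriminant of x^2 + 80x + 2074 is (80)^2 - 4·(2074) = 6400 - 8296 = -1896, and 4·(-474) is not a perfect square in Q since -474 is squarefree and ≠ 1. Hence x^2 + 80x + 2074 is irreducible over Q and is the minimal polynomial of α.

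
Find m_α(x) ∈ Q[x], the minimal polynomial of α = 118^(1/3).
m_α(x) = x^3 - 118

α satisfies α^3 = 118, so x^3 - 118 annihilates α. By the rational root test, a rational root p/q (in lowest terms) of x^3 - 118 would satisfy p^3 = 118 q^3, forcing q = 1 and p^3 = 118; but 118 is not a perfect cube, contradiction. A monic cubic over Q with no rational root is irreducible (any nontrivial factorization would include a linear factor). Hence x^3 - 118 is the minimal polynomial of α, and in particular [Q(α):Q] = 3.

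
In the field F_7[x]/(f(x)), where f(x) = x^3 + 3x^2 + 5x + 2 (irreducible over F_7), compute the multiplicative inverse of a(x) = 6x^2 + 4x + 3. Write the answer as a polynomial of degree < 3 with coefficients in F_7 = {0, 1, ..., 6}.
a(x)^(-1) ≡ 3x^2 + 3x + 3 (mod f(x))

Since f is irreducible over F_7, F_7[x]/(f) is a field and a(x) ≠ 0 has an inverse. Apply the extended Euclidean algorithm to f(x) and a(x) in F_7[x]: f(x) = (6x)·a(x) + (x + 2);  a(x) = (6x + 6)·(x + 2) + (5). The last nonzero remainder is the constant 5 = gcd(f, a) in F_7. Back-substituting through the division chain expresses 5 = s(x)·a(x) + t(x)·f(x) with s(x) ≡ x^2 + x + 1 (mod f), so (x^2 + x + 1)·a(x) ≡ 5 (mod f). Multiplying by 5^(-1) ≡ 3 in F_7 gives a(x)^(-1) ≡ 3·(x^2 + x + 1) ≡ 3x^2 + 3x + 3 (mod f). Check: (6x^2 + 4x + 3)·(3x^2 + 3x + 3) = 4x^4 + 2x^3 + 4x^2 + 2 ≡ 1 (mod x^3 + 3x^2 + 5x + 2).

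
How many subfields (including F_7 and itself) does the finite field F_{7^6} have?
F_{7^6} has 4 subfields

The subfields of F_{p^n} are exactly the fields F_{p^d} for d | n (each is the fixed field of the unique index-d subgroup of Gal(F_{p^n}/F_p) ≅ Z/nZ). The divisors of n = 6 are {1, 2, 3, 6}, giving 4 subfields: F_{7^1}, F_{7^2}, F_{7^3}, F_{7^6}.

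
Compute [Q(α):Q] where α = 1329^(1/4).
[Q(α):Q] = 4

α is a root of x^4 - 1329. By Eisenstein's criterion at the prime p = 3 (which divides the constant term 1329 but p^2 = 9 does not, since 1329 is squarefree), x^4 - 1329 is irreducible over Q. Hence [Q(α):Q] = 4.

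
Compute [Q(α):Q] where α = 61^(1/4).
[Q(α):Q] = 4

α is a root of x^4 - 61. By Eisenstein's criterion at the prime p = 61 (which divides the constant term 61 but p^2 = 3721 does not, since 61 is squarefree), x^4 - 61 is irreducible over Q. Hence [Q(α):Q] = 4.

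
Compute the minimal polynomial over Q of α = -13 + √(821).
m_α(x) = x^2 + 26x - 652

From α + 13 = √(821), squaring gives (α + 13)^2 = 821, i.e. α^2 + 26α + 169 = 821, so α^2 + 26α - 652 = 0. The discriminant of x^2 + 26x - 652 is (26)^2 - 4·(-652) = 676 + 2608 = 3284, and 4·(821) is not a perfect square in Q since 821 is squarefree and ≠ 1. Hence x^2 + 26x - 652 is irreducible over Q and is the minimal polynomial of α.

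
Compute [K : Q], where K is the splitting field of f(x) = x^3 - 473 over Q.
[K : Q] = 6

The roots of x^3 - 473 are ∛473, ω∛473, ω^2∛473 where ω = e^(2πi/3) is a primitive cube root of unity, so K = Q(∛473, ω). Now [Q(∛473):Q] = 3 (since 473 is not a perfect cube, x^3 - 473 is irreducible) and [Q(ω):Q] = 2. Both 2 and 3 divide [K:Q], and [K:Q] ≤ 3·2 = 6, so [K:Q] = 6. (Equivalently: Q(∛473) ⊂ R but ω ∉ R, so [K : Q(∛473)] = 2.)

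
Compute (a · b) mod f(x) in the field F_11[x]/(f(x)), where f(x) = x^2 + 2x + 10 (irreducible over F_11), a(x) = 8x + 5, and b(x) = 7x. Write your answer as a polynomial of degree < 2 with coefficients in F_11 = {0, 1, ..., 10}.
a · b ≡ 1 (mod f(x))

Multiply in F_11[x]: a(x)·b(x) = (8x + 5)·(7x) = x^2 + 2x. This has degree ≥ 2, so divide by f(x) over F_11: x^2 + 2x = (1)·(x^2 + 2x + 10) + (1). Hence a·b ≡ 1 (mod f). (F_11[x]/(f) is a field with 11^2 = 121 elements since f is irreducible of degree 2.)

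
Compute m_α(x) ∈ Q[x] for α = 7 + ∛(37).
m_α(x) = x^3 - 21x^2 + 147x - 380

Set β = α - 7 = ∛(37), so β^3 = 37. Then (α - 7)^3 - 37 = 0, i.e. α is a root of g(x) = (x - 7)^3 - 37 = x^3 - 21x^2 + 147x - 380. Since g(x) = h(x - 7) where h(x) = x^3 - 37, and h is irreducible over Q (because 37 is not a perfect cube, so h has no rational root, and a monic cubic with no rational root is irreducible), g is also irreducible (irreducibility is preserved under the substitution x → x - 7). Hence m_α(x) = x^3 - 21x^2 + 147x - 380.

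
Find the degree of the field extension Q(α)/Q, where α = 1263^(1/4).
[Q(α):Q] = 4

α is a root of x^4 - 1263. By Eisenstein's criterion at the prime p = 3 (which divides the constant term 1263 but p^2 = 9 does not, since 1263 is squarefree), x^4 - 1263 is irreducible over Q. Hence [Q(α):Q] = 4.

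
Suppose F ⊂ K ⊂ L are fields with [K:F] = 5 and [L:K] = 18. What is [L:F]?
[L:F] = 90

The tower law says that for any tower of field extensions F ⊂ K ⊂ L with finite degrees, [L:F] = [L:K] · [K:F]. Here this gives [L:F] = 18 · 5 = 90.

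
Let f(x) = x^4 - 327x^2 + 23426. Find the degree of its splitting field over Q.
[K : Q] = 4

Solving the quadratic in x^2: x^2 = (327 ± √(327^2 - 4·23426))/2 = (327 ± √13225)/2 = (327 ± 115)/2, giving x^2 = 221 or x^2 = 106. So f(x) = (x^2 - 221)(x^2 - 106) and the roots of f are ±√221, ±√106. Hence the splitting field is K = Q(√221, √106). Since 221 and 106 are distinct squarefree integers > 1, their product 23426 is not a perfect square, so √106 ∉ Q(√221). By the tower law [K:Q] = [Q(√221,√106):Q(√221)] · [Q(√221):Q] = 2 · 2 = 4.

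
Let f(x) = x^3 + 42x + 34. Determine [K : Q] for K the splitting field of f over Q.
[K : Q] = 6

By the rational root test, any rational root of the monic integer polynomial f(x) = x^3 + 42x + 34 must be an integer dividing the constant term 34, i.e. one of ±{1, 2, 17, 34}. Evaluating: f(1) = 77, f(-1) = -9, f(2) = 126, f(-2) = -58, f(17) = 5661, f(-17) = -5593, f(34) = 40766, f(-34) = -40698; none is 0, so f has no rational root and is therefore irreducible over Q (a cubic with no linear factor over a field is irreducible). For an irreducible cubic, the Galois group is A_3 or S_3 according as the discriminant disc(f) = -4a^3 - 27b^2 = -4·(42)^3 - 27·(34)^2 = -327564 is or is not a square in Q. Here disc(f) = -327564 is not a perfect square in Q, so the Galois group of f over Q is not contained in A_3 and must be all of S_3. The splitting field has degree |S_3| = 6 over Q, so [K : Q] = 6.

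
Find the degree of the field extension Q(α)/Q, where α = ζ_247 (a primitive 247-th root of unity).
[Q(α):Q] = 216

The minimal polynomial of ζ_247 over Q is the 247-th cyclotomic polynomial Φ_247(x), which is irreducible over Q and has degree φ(247) = 216. Hence [Q(α):Q] = φ(247) = 216.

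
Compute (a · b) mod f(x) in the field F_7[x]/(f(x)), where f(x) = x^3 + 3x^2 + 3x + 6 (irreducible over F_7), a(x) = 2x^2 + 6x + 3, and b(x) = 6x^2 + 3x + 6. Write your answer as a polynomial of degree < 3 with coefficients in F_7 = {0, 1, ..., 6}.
a · b ≡ x^2 + 4x + 3 (mod f(x))

Multiply in F_7[x]: a(x)·b(x) = (2x^2 + 6x + 3)·(6x^2 + 3x + 6) = 5x^4 + 6x^2 + 3x + 4. This has degree ≥ 3, so divide by f(x) over F_7: 5x^4 + 6x^2 + 3x + 4 = (5x + 6)·(x^3 + 3x^2 + 3x + 6) + (x^2 + 4x + 3). Hence a·b ≡ x^2 + 4x + 3 (mod f). (F_7[x]/(f) is a field with 7^3 = 343 elements since f is irreducible of degree 3.)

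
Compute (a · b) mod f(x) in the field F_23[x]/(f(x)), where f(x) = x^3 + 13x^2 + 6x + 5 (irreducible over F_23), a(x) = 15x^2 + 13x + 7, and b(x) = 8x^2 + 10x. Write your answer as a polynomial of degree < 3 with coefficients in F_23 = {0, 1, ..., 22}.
a · b ≡ 22x^2 + 15x + 21 (mod f(x))

Multiply in F_23[x]: a(x)·b(x) = (15x^2 + 13x + 7)·(8x^2 + 10x) = 5x^4 + x^3 + 2x^2 + x. This has degree ≥ 3, so divide by f(x) over F_23: 5x^4 + x^3 + 2x^2 + x = (5x + 5)·(x^3 + 13x^2 + 6x + 5) + (22x^2 + 15x + 21). Hence a·b ≡ 22x^2 + 15x + 21 (mod f). (F_23[x]/(f) is a field with 23^3 = 12167 elements since f is irreducible of degree 3.)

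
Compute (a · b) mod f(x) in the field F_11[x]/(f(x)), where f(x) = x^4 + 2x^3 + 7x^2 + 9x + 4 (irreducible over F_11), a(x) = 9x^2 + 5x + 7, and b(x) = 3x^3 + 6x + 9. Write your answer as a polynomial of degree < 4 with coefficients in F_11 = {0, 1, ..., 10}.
a · b ≡ 8x^3 + 9x^2 + 10 (mod f(x))

Multiply in F_11[x]: a(x)·b(x) = (9x^2 + 5x + 7)·(3x^3 + 6x + 9) = 5x^5 + 4x^4 + 9x^3 + x^2 + 10x + 8. This has degree ≥ 4, so divide by f(x) over F_11: 5x^5 + 4x^4 + 9x^3 + x^2 + 10x + 8 = (5x + 5)·(x^4 + 2x^3 + 7x^2 + 9x + 4) + (8x^3 + 9x^2 + 10). Hence a·b ≡ 8x^3 + 9x^2 + 10 (mod f). (F_11[x]/(f) is a field with 11^4 = 14641 elements since f is irreducible of degree 4.)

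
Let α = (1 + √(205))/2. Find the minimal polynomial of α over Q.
m_α(x) = x^2 - x - 51

From 2α - 1 = √(205), squaring gives (2α - 1)^2 = 205, i.e. 4α^2 - 4α + 1 = 205, so α^2 - α + (1 - 205)/4 = 0. Since 205 ≡ 1 (mod 4), (1 - 205)/4 = -51 ∈ Z. The polynomial x^2 - x - 51 has discriminant 1 - 4·(-51) = 205, which is not a perfect square in Q (d = 205 is squarefree and ≠ 1), so x^2 - x - 51 is irreducible over Q. It is the minimal polynomial of α.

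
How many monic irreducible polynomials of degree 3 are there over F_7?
There are 112 monic irreducible polynomials of degree 3 over F_7

Each element of F_{7^3} that lies in no proper subfield is a root of exactly one monic irreducible of degree 3 over F_7, and each such polynomial has 3 distinct roots in F_{7^3}. By Möbius inversion the count is N_7(3) = (1/3) Σ_{d|3} μ(3/d) · 7^d = (1/3)(μ(3)·7^1 + μ(1)·7^3) = 336/3 = 112.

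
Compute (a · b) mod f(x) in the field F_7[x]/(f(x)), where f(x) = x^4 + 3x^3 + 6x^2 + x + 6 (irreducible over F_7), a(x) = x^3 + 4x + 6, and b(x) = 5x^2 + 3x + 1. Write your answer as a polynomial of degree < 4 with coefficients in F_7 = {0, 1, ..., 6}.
a · b ≡ 6x^3 + 4x^2 + 4x + 1 (mod f(x))

Multiply in F_7[x]: a(x)·b(x) = (x^3 + 4x + 6)·(5x^2 + 3x + 1) = 5x^5 + 3x^4 + x + 6. This has degree ≥ 4, so divide by f(x) over F_7: 5x^5 + 3x^4 + x + 6 = (5x + 2)·(x^4 + 3x^3 + 6x^2 + x + 6) + (6x^3 + 4x^2 + 4x + 1). Hence a·b ≡ 6x^3 + 4x^2 + 4x + 1 (mod f). (F_7[x]/(f) is a field with 7^4 = 2401 elements since f is irreducible of degree 4.)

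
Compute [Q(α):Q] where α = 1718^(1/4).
[Q(α):Q] = 4

α is a root of x^4 - 1718. By Eisenstein's criterion at the prime p = 2 (which divides the constant term 1718 but p^2 = 4 does not, since 1718 is squarefree), x^4 - 1718 is irreducible over Q. Hence [Q(α):Q] = 4.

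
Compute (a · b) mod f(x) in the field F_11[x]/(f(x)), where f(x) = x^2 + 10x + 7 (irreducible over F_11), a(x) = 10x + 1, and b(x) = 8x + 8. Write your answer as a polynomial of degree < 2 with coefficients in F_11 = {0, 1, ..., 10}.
a · b ≡ 3x + 9 (mod f(x))

Multiply in F_11[x]: a(x)·b(x) = (10x + 1)·(8x + 8) = 3x^2 + 8. This has degree ≥ 2, so divide by f(x) over F_11: 3x^2 + 8 = (3)·(x^2 + 10x + 7) + (3x + 9). Hence a·b ≡ 3x + 9 (mod f). (F_11[x]/(f) is a field with 11^2 = 121 elements since f is irreducible of degree 2.)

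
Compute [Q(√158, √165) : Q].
[Q(√158, √165) : Q] = 4

[Q(√158):Q] = 2 (min poly x^2 - 158, irreducible since 158 is squarefree > 1). For the top step, suppose √165 ∈ Q(√158), say √165 = c + d√158 with c, d ∈ Q. Squaring: 165 = c^2 + 158d^2 + 2cd√158. Since √158 ∉ Q this forces 2cd = 0. If d = 0 then √165 = c ∈ Q, contradicting 165 squarefree > 1. If c = 0 then 165 = 158d^2, so 158·165 = (158d)^2 is a perfect square in Q — but 158·165 = 26070 is not a perfect square (since 158 and 165 are distinct squarefree integers). Contradiction. Hence √165 ∉ Q(√158), so x^2 - 165 stays irreducible over Q(√158) and [Q(√158, √165) : Q(√158)] = 2. By the tower law, [Q(√158, √165) : Q] = 2 · 2 = 4.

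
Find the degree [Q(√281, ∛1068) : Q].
[Q(√281, ∛1068) : Q] = 6

Let L = Q(√281, ∛1068). Since Q(√281) ⊂ L and [Q(√281):Q] = 2, the tower law gives 2 | [L:Q]. Likewise Q(∛1068) ⊂ L with [Q(∛1068):Q] = 3 (because 1068 is not a perfect cube), so 3 | [L:Q]. As gcd(2,3) = 1, [L:Q] is divisible by 6. Conversely L is generated over Q by √281 and ∛1068, so [L:Q] ≤ 2·3 = 6. Therefore [Q(√281, ∛1068) : Q] = 6.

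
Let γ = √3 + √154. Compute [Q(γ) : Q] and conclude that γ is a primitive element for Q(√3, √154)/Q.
[Q(γ) : Q] = 4 (equivalently, Q(γ) = Q(√3, √154))

Obviously Q(γ) ⊆ Q(√3, √154), and [Q(√3, √154):Q] = 4 (since 3, 154 are distinct squarefree integers > 1 with 462 not a perfect square). To show equality we compute the minimal polynomial of γ. From γ = √3 + √154: γ^2 = 3 + 2√(462) + 154 = 157 + 2√(462), so γ^2 - 157 = 2√(462); squaring, (γ^2 - 157)^2 = 4·462, i.e. γ^4 - 314γ^2 + 24649 - 1848 = 0, i.e. γ^4 - 314γ^2 + 22801 = 0. So γ is a root of x^4 - 314x^2 + 22801. This polynomial is irreducible over Q: it has no rational root (each ±√3 ± √154 is irrational), and any factorization into two quadratics over Q would force √(462) ∈ Q (pairing opposite roots) or √3, √154 ∈ Q (other pairings), all impossible. Hence [Q(γ):Q] = 4 = [Q(√3, √154):Q], so Q(γ) = Q(√3, √154).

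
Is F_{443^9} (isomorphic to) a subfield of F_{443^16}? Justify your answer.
No: F_{443^9} is not a subfield of F_{443^16}

F_{p^m} embeds in F_{p^n} iff m | n. Here 9 ∤ 16 (since 16 = 1·9 + 7 with remainder 7 ≠ 0), so F_{443^9} is not a subfield of F_{443^16}. Equivalently: if it were, the tower law would give 9 = [F_{443^9}:F_443] dividing [F_{443^16}:F_443] = 16, contradiction.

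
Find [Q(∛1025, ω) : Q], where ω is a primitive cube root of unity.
[Q(∛1025, ω) : Q] = 6

[Q(∛1025):Q] = 3 (min poly x^3 - 1025, irreducible since 1025 is not a perfect cube). [Q(ω):Q] = 2 (min poly x^2 + x + 1). Since Q(∛1025) ⊂ R and ω ∉ R, we have ω ∉ Q(∛1025), so x^2 + x + 1 remains irreducible over Q(∛1025) and [Q(∛1025, ω) : Q(∛1025)] = 2. By the tower law, [Q(∛1025, ω) : Q] = 3 · 2 = 6. (In fact Q(∛1025, ω) is the splitting field of x^3 - 1025 over Q.)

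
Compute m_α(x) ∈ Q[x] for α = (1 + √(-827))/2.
m_α(x) = x^2 - x + 207

From 2α - 1 = √(-827), squaring gives (2α - 1)^2 = -827, i.e. 4α^2 - 4α + 1 = -827, so α^2 - α + (1 + 827)/4 = 0. Since -827 ≡ 1 (mod 4), (1 + 827)/4 = 207 ∈ Z. The polynomial x^2 - x + 207 has discriminant 1 - 4·(207) = -827, which is not a perfect square in Q (d = -827 is squarefree and ≠ 1), so x^2 - x + 207 is irreducible over Q. It is the minimal polynomial of α.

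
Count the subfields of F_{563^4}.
F_{563^4} has 3 subfields

The subfields of F_{p^n} are exactly the fields F_{p^d} for d | n (each is the fixed field of the unique index-d subgroup of Gal(F_{p^n}/F_p) ≅ Z/nZ). The divisors of n = 4 are {1, 2, 4}, giving 3 subfields: F_{563^1}, F_{563^2}, F_{563^4}.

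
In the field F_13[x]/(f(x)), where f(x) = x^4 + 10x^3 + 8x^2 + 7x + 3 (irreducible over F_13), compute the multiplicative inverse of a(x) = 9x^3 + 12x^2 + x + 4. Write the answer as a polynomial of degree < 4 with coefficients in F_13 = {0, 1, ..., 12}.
a(x)^(-1) ≡ 9x^3 + x^2 + 8x + 4 (mod f(x))

Since f is irreducible over F_13, F_13[x]/(f) is a field and a(x) ≠ 0 has an inverse. Apply the extended Euclidean algorithm to f(x) and a(x) in F_13[x]: f(x) = (3x)·a(x) + (5x^2 + 8x + 3);  a(x) = (7x + 12)·(5x^2 + 8x + 3) + (x + 7);  (5x^2 + 8x + 3) = (5x + 12)·(x + 7) + (10). The last nonzero remainder is the constant 10 = gcd(f, a) in F_13. Back-substituting through the division chain expresses 10 = s(x)·a(x) + t(x)·f(x) with s(x) ≡ 12x^3 + 10x^2 + 2x + 1 (mod f), so (12x^3 + 10x^2 + 2x + 1)·a(x) ≡ 10 (mod f). Multiplying by 10^(-1) ≡ 4 in F_13 gives a(x)^(-1) ≡ 4·(12x^3 + 10x^2 + 2x + 1) ≡ 9x^3 + x^2 + 8x + 4 (mod f). Check: (9x^3 + 12x^2 + x + 4)·(9x^3 + x^2 + 8x + 4) = 3x^6 + 2x^4 + 8x^2 + 10x + 3 ≡ 1 (mod x^4 + 10x^3 + 8x^2 + 7x + 3).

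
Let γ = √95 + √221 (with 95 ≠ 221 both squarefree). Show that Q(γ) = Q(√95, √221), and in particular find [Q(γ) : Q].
[Q(γ) : Q] = 4 (equivalently, Q(γ) = Q(√95, √221))

Obviously Q(γ) ⊆ Q(√95, √221), and [Q(√95, √221):Q] = 4 (since 95, 221 are distinct squarefree integers > 1 with 20995 not a perfect square). To show equality we compute the minimal polynomial of γ. From γ = √95 + √221: γ^2 = 95 + 2√(20995) + 221 = 316 + 2√(20995), so γ^2 - 316 = 2√(20995); squaring, (γ^2 - 316)^2 = 4·20995, i.e. γ^4 - 632γ^2 + 99856 - 83980 = 0, i.e. γ^4 - 632γ^2 + 15876 = 0. So γ is a root of x^4 - 632x^2 + 15876. This polynomial is irreducible over Q: it has no rational root (each ±√95 ± √221 is irrational), and any factorization into two quadratics over Q would force √(20995) ∈ Q (pairing opposite roots) or √95, √221 ∈ Q (other pairings), all impossible. Hence [Q(γ):Q] = 4 = [Q(√95, √221):Q], so Q(γ) = Q(√95, √221).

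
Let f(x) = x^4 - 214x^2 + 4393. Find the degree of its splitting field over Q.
[K : Q] = 4

Solving the quadratic in x^2: x^2 = (214 ± √(214^2 - 4·4393))/2 = (214 ± √28224)/2 = (214 ± 168)/2, giving x^2 = 191 or x^2 = 23. So f(x) = (x^2 - 191)(x^2 - 23) and the roots of f are ±√191, ±√23. Hence the splitting field is K = Q(√191, √23). Since 191 and 23 are distinct squarefree integers > 1, their product 4393 is not a perfect square, so √23 ∉ Q(√191). By the tower law [K:Q] = [Q(√191,√23):Q(√191)] · [Q(√191):Q] = 2 · 2 = 4.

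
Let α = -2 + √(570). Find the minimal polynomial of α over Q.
m_α(x) = x^2 + 4x - 566

From α + 2 = √(570), squaring gives (α + 2)^2 = 570, i.e. α^2 + 4α + 4 = 570, so α^2 + 4α - 566 = 0. The discriminant of x^2 + 4x - 566 is (4)^2 - 4·(-566) = 16 + 2264 = 2280, and 4·(570) is not a perfect square in Q since 570 is squarefree and ≠ 1. Hence x^2 + 4x - 566 is irreducible over Q and is the minimal polynomial of α.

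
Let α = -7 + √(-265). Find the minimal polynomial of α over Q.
m_α(x) = x^2 + 14x + 314

From α + 7 = √(-265), squaring gives (α + 7)^2 = -265, i.e. α^2 + 14α + 49 = -265, so α^2 + 14α + 314 = 0. The discriminant of x^2 + 14x + 314 is (14)^2 - 4·(314) = 196 - 1256 = -1060, and 4·(-265) is not a perfect square in Q since -265 is squarefree and ≠ 1. Hence x^2 + 14x + 314 is irreducible over Q and is the minimal polynomial of α.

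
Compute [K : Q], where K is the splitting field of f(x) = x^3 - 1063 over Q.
[K : Q] = 6

The roots of x^3 - 1063 are ∛1063, ω∛1063, ω^2∛1063 where ω = e^(2πi/3) is a primitive cube root of unity, so K = Q(∛1063, ω). Now [Q(∛1063):Q] = 3 (since 1063 is not a perfect cube, x^3 - 1063 is irreducible) and [Q(ω):Q] = 2. Both 2 and 3 divide [K:Q], and [K:Q] ≤ 3·2 = 6, so [K:Q] = 6. (Equivalently: Q(∛1063) ⊂ R but ω ∉ R, so [K : Q(∛1063)] = 2.)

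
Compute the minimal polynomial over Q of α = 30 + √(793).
m_α(x) = x^2 - 60x + 107

From α - 30 = √(793), squaring gives (α - 30)^2 = 793, i.e. α^2 - 60α + 900 = 793, so α^2 - 60α + 107 = 0. The discriminant of x^2 - 60x + 107 is (-60)^2 - 4·(107) = 3600 - 428 = 3172, and 4·(793) is not a perfect square in Q since 793 is squarefree and ≠ 1. Hence x^2 - 60x + 107 is irreducible over Q and is the minimal polynomial of α.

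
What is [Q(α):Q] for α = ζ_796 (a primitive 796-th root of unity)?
[Q(α):Q] = 396

The minimal polynomial of ζ_796 over Q is the 796-th cyclotomic polynomial Φ_796(x), which is irreducible over Q and has degree φ(796) = 396. Hence [Q(α):Q] = φ(796) = 396.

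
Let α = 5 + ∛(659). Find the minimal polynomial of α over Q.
m_α(x) = x^3 - 15x^2 + 75x - 784

Set β = α - 5 = ∛(659), so β^3 = 659. Then (α - 5)^3 - 659 = 0, i.e. α is a root of g(x) = (x - 5)^3 - 659 = x^3 - 15x^2 + 75x - 784. Since g(x) = h(x - 5) where h(x) = x^3 - 659, and h is irreducible over Q (because 659 is not a perfect cube, so h has no rational root, and a monic cubic with no rational root is irreducible), g is also irreducible (irreducibility is preserved under the substitution x → x - 5). Hence m_α(x) = x^3 - 15x^2 + 75x - 784.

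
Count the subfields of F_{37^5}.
F_{37^5} has 2 subfields

The subfields of F_{p^n} are exactly the fields F_{p^d} for d | n (each is the fixed field of the unique index-d subgroup of Gal(F_{p^n}/F_p) ≅ Z/nZ). The divisors of n = 5 are {1, 5}, giving 2 subfields: F_{37^1}, F_{37^5}.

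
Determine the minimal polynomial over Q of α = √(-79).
m_α(x) = x^2 + 79

α satisfies α^2 + 79 = 0, so x^2 + 79 annihilates α. Since d = -79 is squarefree and ≠ 1, it is not a perfect square in Q, so x^2 + 79 has no rational root and is therefore irreducible over Q (a degree-2 polynomial over a field is irreducible iff it has no root). Hence m_α(x) = x^2 + 79.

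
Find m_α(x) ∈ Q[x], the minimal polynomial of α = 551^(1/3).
m_α(x) = x^3 - 551

α satisfies α^3 = 551, so x^3 - 551 annihilates α. By the rational root test, a rational root p/q (in lowest terms) of x^3 - 551 would satisfy p^3 = 551 q^3, forcing q = 1 and p^3 = 551; but 551 is not a perfect cube, contradiction. A monic cubic over Q with no rational root is irreducible (any nontrivial factorization would include a linear factor). Hence x^3 - 551 is the minimal polynomial of α, and in particular [Q(α):Q] = 3.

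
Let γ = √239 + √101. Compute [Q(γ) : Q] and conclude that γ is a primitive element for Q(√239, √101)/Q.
[Q(γ) : Q] = 4 (equivalently, Q(γ) = Q(√239, √101))

Obviously Q(γ) ⊆ Q(√239, √101), and [Q(√239, √101):Q] = 4 (since 239, 101 are distinct squarefree integers > 1 with 24139 not a perfect square). To show equality we compute the minimal polynomial of γ. From γ = √239 + √101: γ^2 = 239 + 2√(24139) + 101 = 340 + 2√(24139), so γ^2 - 340 = 2√(24139); squaring, (γ^2 - 340)^2 = 4·24139, i.e. γ^4 - 680γ^2 + 115600 - 96556 = 0, i.e. γ^4 - 680γ^2 + 19044 = 0. So γ is a root of x^4 - 680x^2 + 19044. This polynomial is irreducible over Q: it has no rational root (each ±√239 ± √101 is irrational), and any factorization into two quadratics over Q would force √(24139) ∈ Q (pairing opposite roots) or √239, √101 ∈ Q (other pairings), all impossible. Hence [Q(γ):Q] = 4 = [Q(√239, √101):Q], so Q(γ) = Q(√239, √101).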